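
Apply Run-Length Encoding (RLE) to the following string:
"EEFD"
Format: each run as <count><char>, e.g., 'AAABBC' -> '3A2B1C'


Scanning runs left to right:
  i=0: run of 'E' x 2 -> '2E'
  i=2: run of 'F' x 1 -> '1F'
  i=3: run of 'D' x 1 -> '1D'

RLE = 2E1F1D


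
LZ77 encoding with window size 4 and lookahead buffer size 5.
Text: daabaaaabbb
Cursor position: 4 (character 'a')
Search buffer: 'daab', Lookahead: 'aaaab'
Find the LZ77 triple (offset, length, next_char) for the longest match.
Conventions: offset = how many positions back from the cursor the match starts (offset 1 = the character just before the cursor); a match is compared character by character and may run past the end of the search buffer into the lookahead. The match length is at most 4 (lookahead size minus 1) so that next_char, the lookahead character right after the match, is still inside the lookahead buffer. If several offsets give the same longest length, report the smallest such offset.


Try each offset into the search buffer:
  offset=1 (pos 3, char 'b'): match length 0
  offset=2 (pos 2, char 'a'): match length 1
  offset=3 (pos 1, char 'a'): match length 2
  offset=4 (pos 0, char 'd'): match length 0
Longest match has length 2 at offset 3.
next_char = character at position 4 + 2 = 6 -> 'a'

Best match: offset=3, length=2 (matching 'aa' starting at position 1)
LZ77 triple: (3, 2, 'a')


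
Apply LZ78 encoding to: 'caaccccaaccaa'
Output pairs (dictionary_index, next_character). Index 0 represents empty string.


LZ78 encoding steps:
Dictionary: {0: ''}
Step 1: w='' (idx 0), next='c' -> output (0, 'c'), add 'c' as idx 1
Step 2: w='' (idx 0), next='a' -> output (0, 'a'), add 'a' as idx 2
Step 3: w='a' (idx 2), next='c' -> output (2, 'c'), add 'ac' as idx 3
Step 4: w='c' (idx 1), next='c' -> output (1, 'c'), add 'cc' as idx 4
Step 5: w='c' (idx 1), next='a' -> output (1, 'a'), add 'ca' as idx 5
Step 6: w='ac' (idx 3), next='c' -> output (3, 'c'), add 'acc' as idx 6
Step 7: w='a' (idx 2), next='a' -> output (2, 'a'), add 'aa' as idx 7


Encoded: [(0, 'c'), (0, 'a'), (2, 'c'), (1, 'c'), (1, 'a'), (3, 'c'), (2, 'a')]


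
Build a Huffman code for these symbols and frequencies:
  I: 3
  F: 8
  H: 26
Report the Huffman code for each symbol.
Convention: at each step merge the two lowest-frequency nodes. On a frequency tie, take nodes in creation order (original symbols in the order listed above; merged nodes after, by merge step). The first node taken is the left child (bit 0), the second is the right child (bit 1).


Huffman tree construction:
Step 1: Merge I(3) + F(8) = 11
Step 2: Merge (I+F)(11) + H(26) = 37
Read each symbol's code off the tree from the root (left child = 0, right child = 1).

Codes:
  I: 00 (length 2)
  F: 01 (length 2)
  H: 1 (length 1)
Average code length: 48/37 = 1.2973 bits/symbol


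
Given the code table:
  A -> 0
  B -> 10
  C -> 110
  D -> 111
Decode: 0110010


Decoding:
0 -> A
110 -> C
0 -> A
10 -> B


Result: ACAB


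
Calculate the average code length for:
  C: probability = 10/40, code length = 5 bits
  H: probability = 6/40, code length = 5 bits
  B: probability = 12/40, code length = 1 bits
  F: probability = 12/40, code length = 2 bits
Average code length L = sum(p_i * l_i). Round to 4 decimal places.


Weighted contributions p_i * l_i:
  C: (10/40) * 5 = 50/40
  H: (6/40) * 5 = 30/40
  B: (12/40) * 1 = 12/40
  F: (12/40) * 2 = 24/40
Sum = (50 + 30 + 12 + 24)/40 = 116/40

L = 116/40 = 2.9000 bits/symbol


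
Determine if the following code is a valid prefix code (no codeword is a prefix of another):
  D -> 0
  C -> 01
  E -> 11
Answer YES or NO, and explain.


Checking each pair (does one codeword prefix another?):
  D='0' vs C='01': prefix -- VIOLATION

NO -- this is NOT a valid prefix code. D (0) is a prefix of C (01).


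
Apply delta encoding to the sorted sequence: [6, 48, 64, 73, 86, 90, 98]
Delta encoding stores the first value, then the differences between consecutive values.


First value: 6
Deltas:
  48 - 6 = 42
  64 - 48 = 16
  73 - 64 = 9
  86 - 73 = 13
  90 - 86 = 4
  98 - 90 = 8


Delta encoded: [6, 42, 16, 9, 13, 4, 8]


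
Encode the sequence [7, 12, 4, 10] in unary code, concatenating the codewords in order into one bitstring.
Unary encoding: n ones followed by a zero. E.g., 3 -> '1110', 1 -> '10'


Encode each number as n ones followed by a terminating 0:
  7 -> 11111110 (8 bits)
  12 -> 1111111111110 (13 bits)
  4 -> 11110 (5 bits)
  10 -> 11111111110 (11 bits)
Total length = 8 + 13 + 5 + 11 = 37 bits.

Unary([7, 12, 4, 10]) = 1111111011111111111101111011111111110 (37 bits)


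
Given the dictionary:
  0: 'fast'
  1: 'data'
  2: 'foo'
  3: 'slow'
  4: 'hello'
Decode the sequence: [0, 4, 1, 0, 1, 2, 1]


Look up each index in the dictionary:
  0 -> 'fast'
  4 -> 'hello'
  1 -> 'data'
  0 -> 'fast'
  1 -> 'data'
  2 -> 'foo'
  1 -> 'data'

Decoded: "fast hello data fast data foo data"


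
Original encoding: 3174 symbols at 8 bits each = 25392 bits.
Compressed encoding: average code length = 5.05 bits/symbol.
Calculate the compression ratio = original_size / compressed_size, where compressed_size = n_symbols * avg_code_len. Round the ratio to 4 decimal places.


original_size = n_symbols * orig_bits = 3174 * 8 = 25392 bits
compressed_size = n_symbols * avg_code_len = 3174 * 5.05 = 16028.7 bits
ratio = original_size / compressed_size = 25392 / 16028.7 = 1.5842

Compression ratio = 1.5842


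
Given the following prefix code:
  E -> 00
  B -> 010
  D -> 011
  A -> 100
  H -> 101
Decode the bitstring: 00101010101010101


Decoding step by step:
Bits 00 -> E
Bits 101 -> H
Bits 010 -> B
Bits 101 -> H
Bits 010 -> B
Bits 101 -> H


Decoded message: EHBHBH


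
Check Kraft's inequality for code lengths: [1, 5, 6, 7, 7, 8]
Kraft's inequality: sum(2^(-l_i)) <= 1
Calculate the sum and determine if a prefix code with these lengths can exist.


Sum = 2^(-1) + 2^(-5) + 2^(-6) + 2^(-7) + 2^(-7) + 2^(-8)
    = 0.5 + 0.03125 + 0.015625 + 0.0078125 + 0.0078125 + 0.00390625
    = 145/256 = 0.56640625
Since 0.56640625 <= 1, Kraft's inequality IS satisfied.
A prefix code with these lengths CAN exist.

Kraft sum = 0.56640625. Satisfied.


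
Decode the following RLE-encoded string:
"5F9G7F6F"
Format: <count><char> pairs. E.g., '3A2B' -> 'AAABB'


Expanding each <count><char> pair:
  5F -> 'FFFFF'
  9G -> 'GGGGGGGGG'
  7F -> 'FFFFFFF'
  6F -> 'FFFFFF'

Decoded = FFFFFGGGGGGGGGFFFFFFFFFFFFF


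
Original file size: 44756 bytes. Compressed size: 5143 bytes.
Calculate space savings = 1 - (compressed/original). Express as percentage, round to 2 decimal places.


ratio = compressed/original = 5143/44756 = 0.114912
savings = 1 - ratio = 1 - 0.114912 = 0.885088
as a percentage: 0.885088 * 100 = 88.51%

Space savings = 1 - 5143/44756 = 88.51%


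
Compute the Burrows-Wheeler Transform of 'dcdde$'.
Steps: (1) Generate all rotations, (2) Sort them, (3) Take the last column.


Rotations (sorted):
  0: $dcdde -> last char: e
  1: cdde$d -> last char: d
  2: dcdde$ -> last char: $
  3: dde$dc -> last char: c
  4: de$dcd -> last char: d
  5: e$dcdd -> last char: d


BWT = ed$cdd


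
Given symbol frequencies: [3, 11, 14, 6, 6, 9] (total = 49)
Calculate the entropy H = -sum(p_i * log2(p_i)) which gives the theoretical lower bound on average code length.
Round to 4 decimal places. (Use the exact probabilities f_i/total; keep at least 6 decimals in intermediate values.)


Per-symbol terms -p_i * log2(p_i) with p_i = f_i/49:
  p = 3/49 = 0.061224: log2(p) = -4.029747, -p*log2(p) = 0.246719
  p = 11/49 = 0.224490: log2(p) = -2.155278, -p*log2(p) = 0.483838
  p = 14/49 = 0.285714: log2(p) = -1.807355, -p*log2(p) = 0.516387
  p = 6/49 = 0.122449: log2(p) = -3.029747, -p*log2(p) = 0.370989
  p = 6/49 = 0.122449: log2(p) = -3.029747, -p*log2(p) = 0.370989
  p = 9/49 = 0.183673: log2(p) = -2.444785, -p*log2(p) = 0.449042
H = 0.246719 + 0.483838 + 0.516387 + 0.370989 + 0.370989 + 0.449042 = 2.437964

H = 2.438 bits/symbol


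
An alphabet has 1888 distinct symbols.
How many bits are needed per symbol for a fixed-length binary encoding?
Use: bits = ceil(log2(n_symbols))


log2(1888) = 10.8826
Bracket: 2^10 = 1024 < 1888 <= 2^11 = 2048
So ceil(log2(1888)) = 11

bits = ceil(log2(1888)) = ceil(10.8826) = 11 bits


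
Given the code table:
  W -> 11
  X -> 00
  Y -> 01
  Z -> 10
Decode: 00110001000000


Decoding:
00 -> X
11 -> W
00 -> X
01 -> Y
00 -> X
00 -> X
00 -> X


Result: XWXYXXX


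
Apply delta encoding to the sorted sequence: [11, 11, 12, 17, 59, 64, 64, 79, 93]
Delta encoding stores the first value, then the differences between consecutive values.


First value: 11
Deltas:
  11 - 11 = 0
  12 - 11 = 1
  17 - 12 = 5
  59 - 17 = 42
  64 - 59 = 5
  64 - 64 = 0
  79 - 64 = 15
  93 - 79 = 14


Delta encoded: [11, 0, 1, 5, 42, 5, 0, 15, 14]


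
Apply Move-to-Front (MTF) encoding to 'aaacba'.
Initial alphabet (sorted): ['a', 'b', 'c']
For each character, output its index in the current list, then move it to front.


MTF encoding:
'a': index 0 in ['a', 'b', 'c'] -> ['a', 'b', 'c']
'a': index 0 in ['a', 'b', 'c'] -> ['a', 'b', 'c']
'a': index 0 in ['a', 'b', 'c'] -> ['a', 'b', 'c']
'c': index 2 in ['a', 'b', 'c'] -> ['c', 'a', 'b']
'b': index 2 in ['c', 'a', 'b'] -> ['b', 'c', 'a']
'a': index 2 in ['b', 'c', 'a'] -> ['a', 'b', 'c']


Output: [0, 0, 0, 2, 2, 2]


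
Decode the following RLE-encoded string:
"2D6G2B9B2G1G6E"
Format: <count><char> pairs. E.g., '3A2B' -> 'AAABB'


Expanding each <count><char> pair:
  2D -> 'DD'
  6G -> 'GGGGGG'
  2B -> 'BB'
  9B -> 'BBBBBBBBB'
  2G -> 'GG'
  1G -> 'G'
  6E -> 'EEEEEE'

Decoded = DDGGGGGGBBBBBBBBBBBGGGEEEEEE


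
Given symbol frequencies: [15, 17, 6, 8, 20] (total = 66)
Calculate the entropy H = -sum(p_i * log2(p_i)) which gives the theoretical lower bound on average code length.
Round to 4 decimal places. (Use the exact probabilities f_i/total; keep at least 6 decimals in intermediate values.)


Per-symbol terms -p_i * log2(p_i) with p_i = f_i/66:
  p = 15/66 = 0.227273: log2(p) = -2.137504, -p*log2(p) = 0.485796
  p = 17/66 = 0.257576: log2(p) = -1.956931, -p*log2(p) = 0.504058
  p = 6/66 = 0.090909: log2(p) = -3.459432, -p*log2(p) = 0.314494
  p = 8/66 = 0.121212: log2(p) = -3.044394, -p*log2(p) = 0.369017
  p = 20/66 = 0.303030: log2(p) = -1.722466, -p*log2(p) = 0.521959
H = 0.485796 + 0.504058 + 0.314494 + 0.369017 + 0.521959 = 2.195324

H = 2.1953 bits/symbol


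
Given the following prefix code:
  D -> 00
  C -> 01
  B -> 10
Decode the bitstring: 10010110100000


Decoding step by step:
Bits 10 -> B
Bits 01 -> C
Bits 01 -> C
Bits 10 -> B
Bits 10 -> B
Bits 00 -> D
Bits 00 -> D


Decoded message: BCCBBDD


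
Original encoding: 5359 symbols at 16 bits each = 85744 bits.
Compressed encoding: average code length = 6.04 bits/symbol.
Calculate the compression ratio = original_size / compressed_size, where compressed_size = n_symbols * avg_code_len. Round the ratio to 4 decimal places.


original_size = n_symbols * orig_bits = 5359 * 16 = 85744 bits
compressed_size = n_symbols * avg_code_len = 5359 * 6.04 = 32368.36 bits
ratio = original_size / compressed_size = 85744 / 32368.36 = 2.649

Compression ratio = 2.649


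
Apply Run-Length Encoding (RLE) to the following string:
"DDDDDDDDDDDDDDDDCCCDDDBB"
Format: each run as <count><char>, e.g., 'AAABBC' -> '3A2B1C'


Scanning runs left to right:
  i=0: run of 'D' x 16 -> '16D'
  i=16: run of 'C' x 3 -> '3C'
  i=19: run of 'D' x 3 -> '3D'
  i=22: run of 'B' x 2 -> '2B'

RLE = 16D3C3D2B


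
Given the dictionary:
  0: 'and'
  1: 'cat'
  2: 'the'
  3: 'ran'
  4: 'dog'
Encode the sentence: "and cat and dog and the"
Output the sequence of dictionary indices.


Look up each word in the dictionary:
  'and' -> 0
  'cat' -> 1
  'and' -> 0
  'dog' -> 4
  'and' -> 0
  'the' -> 2

Encoded: [0, 1, 0, 4, 0, 2]


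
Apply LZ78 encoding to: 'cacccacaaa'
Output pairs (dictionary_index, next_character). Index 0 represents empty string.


LZ78 encoding steps:
Dictionary: {0: ''}
Step 1: w='' (idx 0), next='c' -> output (0, 'c'), add 'c' as idx 1
Step 2: w='' (idx 0), next='a' -> output (0, 'a'), add 'a' as idx 2
Step 3: w='c' (idx 1), next='c' -> output (1, 'c'), add 'cc' as idx 3
Step 4: w='c' (idx 1), next='a' -> output (1, 'a'), add 'ca' as idx 4
Step 5: w='ca' (idx 4), next='a' -> output (4, 'a'), add 'caa' as idx 5
Step 6: w='a' (idx 2), end of input -> output (2, '')


Encoded: [(0, 'c'), (0, 'a'), (1, 'c'), (1, 'a'), (4, 'a'), (2, '')]


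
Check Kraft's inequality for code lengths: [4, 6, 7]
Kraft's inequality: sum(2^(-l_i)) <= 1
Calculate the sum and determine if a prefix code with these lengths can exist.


Sum = 2^(-4) + 2^(-6) + 2^(-7)
    = 0.0625 + 0.015625 + 0.0078125
    = 11/128 = 0.0859375
Since 0.0859375 <= 1, Kraft's inequality IS satisfied.
A prefix code with these lengths CAN exist.

Kraft sum = 0.0859375. Satisfied.


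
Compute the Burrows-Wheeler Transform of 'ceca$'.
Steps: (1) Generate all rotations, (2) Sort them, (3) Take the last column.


Rotations (sorted):
  0: $ceca -> last char: a
  1: a$cec -> last char: c
  2: ca$ce -> last char: e
  3: ceca$ -> last char: $
  4: eca$c -> last char: c


BWT = ace$c


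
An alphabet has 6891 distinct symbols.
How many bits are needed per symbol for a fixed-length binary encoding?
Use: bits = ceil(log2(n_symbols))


log2(6891) = 12.7505
Bracket: 2^12 = 4096 < 6891 <= 2^13 = 8192
So ceil(log2(6891)) = 13

bits = ceil(log2(6891)) = ceil(12.7505) = 13 bits


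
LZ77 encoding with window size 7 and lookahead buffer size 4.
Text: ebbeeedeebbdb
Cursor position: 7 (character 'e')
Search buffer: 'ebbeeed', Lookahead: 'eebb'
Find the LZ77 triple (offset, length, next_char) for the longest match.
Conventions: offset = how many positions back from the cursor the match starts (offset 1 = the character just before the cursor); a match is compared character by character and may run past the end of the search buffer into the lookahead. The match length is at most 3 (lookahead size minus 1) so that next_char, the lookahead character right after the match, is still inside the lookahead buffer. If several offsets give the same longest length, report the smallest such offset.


Try each offset into the search buffer:
  offset=1 (pos 6, char 'd'): match length 0
  offset=2 (pos 5, char 'e'): match length 1
  offset=3 (pos 4, char 'e'): match length 2
  offset=4 (pos 3, char 'e'): match length 2
  offset=5 (pos 2, char 'b'): match length 0
  offset=6 (pos 1, char 'b'): match length 0
  offset=7 (pos 0, char 'e'): match length 1
Longest match has length 2, found at offsets 3, 4; take the smallest, offset 3.
next_char = character at position 7 + 2 = 9 -> 'b'

Best match: offset=3, length=2 (matching 'ee' starting at position 4)
LZ77 triple: (3, 2, 'b')


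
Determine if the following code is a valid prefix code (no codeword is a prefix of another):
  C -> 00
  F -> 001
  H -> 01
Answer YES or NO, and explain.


Checking each pair (does one codeword prefix another?):
  C='00' vs F='001': prefix -- VIOLATION

NO -- this is NOT a valid prefix code. C (00) is a prefix of F (001).


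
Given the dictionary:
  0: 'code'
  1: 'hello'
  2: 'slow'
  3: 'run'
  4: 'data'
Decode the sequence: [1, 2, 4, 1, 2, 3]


Look up each index in the dictionary:
  1 -> 'hello'
  2 -> 'slow'
  4 -> 'data'
  1 -> 'hello'
  2 -> 'slow'
  3 -> 'run'

Decoded: "hello slow data hello slow run"


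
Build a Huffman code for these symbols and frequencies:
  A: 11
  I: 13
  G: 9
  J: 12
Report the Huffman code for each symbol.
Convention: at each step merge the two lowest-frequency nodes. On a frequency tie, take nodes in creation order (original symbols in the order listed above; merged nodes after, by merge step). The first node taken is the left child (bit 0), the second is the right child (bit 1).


Huffman tree construction:
Step 1: Merge G(9) + A(11) = 20
Step 2: Merge J(12) + I(13) = 25
Step 3: Merge (G+A)(20) + (J+I)(25) = 45
Read each symbol's code off the tree from the root (left child = 0, right child = 1).

Codes:
  A: 01 (length 2)
  I: 11 (length 2)
  G: 00 (length 2)
  J: 10 (length 2)
Average code length: 90/45 = 2.0000 bits/symbol


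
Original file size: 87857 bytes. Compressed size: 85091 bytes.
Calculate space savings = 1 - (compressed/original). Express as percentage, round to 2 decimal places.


ratio = compressed/original = 85091/87857 = 0.968517
savings = 1 - ratio = 1 - 0.968517 = 0.031483
as a percentage: 0.031483 * 100 = 3.15%

Space savings = 1 - 85091/87857 = 3.15%


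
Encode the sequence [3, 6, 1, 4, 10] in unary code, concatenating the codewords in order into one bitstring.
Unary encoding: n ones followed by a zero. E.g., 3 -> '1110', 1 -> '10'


Encode each number as n ones followed by a terminating 0:
  3 -> 1110 (4 bits)
  6 -> 1111110 (7 bits)
  1 -> 10 (2 bits)
  4 -> 11110 (5 bits)
  10 -> 11111111110 (11 bits)
Total length = 4 + 7 + 2 + 5 + 11 = 29 bits.

Unary([3, 6, 1, 4, 10]) = 11101111110101111011111111110 (29 bits)


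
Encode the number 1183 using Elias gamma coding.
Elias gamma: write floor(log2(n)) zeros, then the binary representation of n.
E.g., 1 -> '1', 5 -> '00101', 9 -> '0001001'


num_bits = floor(log2(1183)) + 1 = 11
leading_zeros = num_bits - 1 = 10
binary(1183) = 10010011111

Elias gamma(1183) = '0000000000' + '10010011111' = 000000000010010011111 (21 bits)


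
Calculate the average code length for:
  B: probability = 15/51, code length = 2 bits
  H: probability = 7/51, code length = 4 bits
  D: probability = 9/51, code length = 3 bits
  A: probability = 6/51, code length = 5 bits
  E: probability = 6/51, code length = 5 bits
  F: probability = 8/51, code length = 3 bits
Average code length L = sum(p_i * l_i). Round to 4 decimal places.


Weighted contributions p_i * l_i:
  B: (15/51) * 2 = 30/51
  H: (7/51) * 4 = 28/51
  D: (9/51) * 3 = 27/51
  A: (6/51) * 5 = 30/51
  E: (6/51) * 5 = 30/51
  F: (8/51) * 3 = 24/51
Sum = (30 + 28 + 27 + 30 + 30 + 24)/51 = 169/51

L = 169/51 = 3.3137 bits/symbol


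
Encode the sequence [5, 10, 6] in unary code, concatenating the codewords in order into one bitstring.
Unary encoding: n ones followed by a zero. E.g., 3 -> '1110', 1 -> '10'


Encode each number as n ones followed by a terminating 0:
  5 -> 111110 (6 bits)
  10 -> 11111111110 (11 bits)
  6 -> 1111110 (7 bits)
Total length = 6 + 11 + 7 = 24 bits.

Unary([5, 10, 6]) = 111110111111111101111110 (24 bits)


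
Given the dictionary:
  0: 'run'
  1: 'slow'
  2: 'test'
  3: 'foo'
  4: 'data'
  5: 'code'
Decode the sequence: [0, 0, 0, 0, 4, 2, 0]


Look up each index in the dictionary:
  0 -> 'run'
  0 -> 'run'
  0 -> 'run'
  0 -> 'run'
  4 -> 'data'
  2 -> 'test'
  0 -> 'run'

Decoded: "run run run run data test run"


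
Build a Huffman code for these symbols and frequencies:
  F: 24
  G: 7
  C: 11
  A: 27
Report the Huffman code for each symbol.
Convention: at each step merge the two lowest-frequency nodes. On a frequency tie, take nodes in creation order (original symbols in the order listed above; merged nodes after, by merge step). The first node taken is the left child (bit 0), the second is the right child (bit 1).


Huffman tree construction:
Step 1: Merge G(7) + C(11) = 18
Step 2: Merge (G+C)(18) + F(24) = 42
Step 3: Merge A(27) + ((G+C)+F)(42) = 69
Read each symbol's code off the tree from the root (left child = 0, right child = 1).

Codes:
  F: 11 (length 2)
  G: 100 (length 3)
  C: 101 (length 3)
  A: 0 (length 1)
Average code length: 129/69 = 1.8696 bits/symbol


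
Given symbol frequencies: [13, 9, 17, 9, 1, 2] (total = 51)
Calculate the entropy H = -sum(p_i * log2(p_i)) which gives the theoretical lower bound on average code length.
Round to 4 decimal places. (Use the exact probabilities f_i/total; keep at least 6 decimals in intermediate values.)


Per-symbol terms -p_i * log2(p_i) with p_i = f_i/51:
  p = 13/51 = 0.254902: log2(p) = -1.971986, -p*log2(p) = 0.502663
  p = 9/51 = 0.176471: log2(p) = -2.502500, -p*log2(p) = 0.441618
  p = 17/51 = 0.333333: log2(p) = -1.584963, -p*log2(p) = 0.528321
  p = 9/51 = 0.176471: log2(p) = -2.502500, -p*log2(p) = 0.441618
  p = 1/51 = 0.019608: log2(p) = -5.672425, -p*log2(p) = 0.111224
  p = 2/51 = 0.039216: log2(p) = -4.672425, -p*log2(p) = 0.183232
H = 0.502663 + 0.441618 + 0.528321 + 0.441618 + 0.111224 + 0.183232 = 2.208676

H = 2.2087 bits/symbol


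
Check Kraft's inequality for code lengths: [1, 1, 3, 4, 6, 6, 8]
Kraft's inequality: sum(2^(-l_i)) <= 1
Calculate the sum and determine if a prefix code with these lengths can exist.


Sum = 2^(-1) + 2^(-1) + 2^(-3) + 2^(-4) + 2^(-6) + 2^(-6) + 2^(-8)
    = 0.5 + 0.5 + 0.125 + 0.0625 + 0.015625 + 0.015625 + 0.00390625
    = 313/256 = 1.22265625
Since 1.22265625 > 1, Kraft's inequality is NOT satisfied.
A prefix code with these lengths CANNOT exist.

Kraft sum = 1.22265625. Not satisfied.


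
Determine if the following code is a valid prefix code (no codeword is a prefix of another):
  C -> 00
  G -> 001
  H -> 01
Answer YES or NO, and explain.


Checking each pair (does one codeword prefix another?):
  C='00' vs G='001': prefix -- VIOLATION

NO -- this is NOT a valid prefix code. C (00) is a prefix of G (001).


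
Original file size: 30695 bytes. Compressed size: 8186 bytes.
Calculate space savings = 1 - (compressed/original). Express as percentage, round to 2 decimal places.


ratio = compressed/original = 8186/30695 = 0.266688
savings = 1 - ratio = 1 - 0.266688 = 0.733312
as a percentage: 0.733312 * 100 = 73.33%

Space savings = 1 - 8186/30695 = 73.33%


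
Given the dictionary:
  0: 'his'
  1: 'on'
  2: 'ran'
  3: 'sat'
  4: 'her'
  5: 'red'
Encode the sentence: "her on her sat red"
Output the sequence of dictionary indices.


Look up each word in the dictionary:
  'her' -> 4
  'on' -> 1
  'her' -> 4
  'sat' -> 3
  'red' -> 5

Encoded: [4, 1, 4, 3, 5]


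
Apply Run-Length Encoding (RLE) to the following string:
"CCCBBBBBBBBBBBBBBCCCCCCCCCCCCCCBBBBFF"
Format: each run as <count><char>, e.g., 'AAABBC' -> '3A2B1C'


Scanning runs left to right:
  i=0: run of 'C' x 3 -> '3C'
  i=3: run of 'B' x 14 -> '14B'
  i=17: run of 'C' x 14 -> '14C'
  i=31: run of 'B' x 4 -> '4B'
  i=35: run of 'F' x 2 -> '2F'

RLE = 3C14B14C4B2F


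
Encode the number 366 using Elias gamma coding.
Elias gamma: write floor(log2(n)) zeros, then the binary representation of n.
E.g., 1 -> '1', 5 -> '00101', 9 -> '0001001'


num_bits = floor(log2(366)) + 1 = 9
leading_zeros = num_bits - 1 = 8
binary(366) = 101101110

Elias gamma(366) = '00000000' + '101101110' = 00000000101101110 (17 bits)


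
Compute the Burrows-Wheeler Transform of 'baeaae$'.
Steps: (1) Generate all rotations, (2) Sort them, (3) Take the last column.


Rotations (sorted):
  0: $baeaae -> last char: e
  1: aae$bae -> last char: e
  2: ae$baea -> last char: a
  3: aeaae$b -> last char: b
  4: baeaae$ -> last char: $
  5: e$baeaa -> last char: a
  6: eaae$ba -> last char: a


BWT = eeab$aa


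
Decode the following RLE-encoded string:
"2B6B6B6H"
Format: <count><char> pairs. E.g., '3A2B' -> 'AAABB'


Expanding each <count><char> pair:
  2B -> 'BB'
  6B -> 'BBBBBB'
  6B -> 'BBBBBB'
  6H -> 'HHHHHH'

Decoded = BBBBBBBBBBBBBBHHHHHH


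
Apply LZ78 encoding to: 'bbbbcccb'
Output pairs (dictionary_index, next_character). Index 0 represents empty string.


LZ78 encoding steps:
Dictionary: {0: ''}
Step 1: w='' (idx 0), next='b' -> output (0, 'b'), add 'b' as idx 1
Step 2: w='b' (idx 1), next='b' -> output (1, 'b'), add 'bb' as idx 2
Step 3: w='b' (idx 1), next='c' -> output (1, 'c'), add 'bc' as idx 3
Step 4: w='' (idx 0), next='c' -> output (0, 'c'), add 'c' as idx 4
Step 5: w='c' (idx 4), next='b' -> output (4, 'b'), add 'cb' as idx 5


Encoded: [(0, 'b'), (1, 'b'), (1, 'c'), (0, 'c'), (4, 'b')]


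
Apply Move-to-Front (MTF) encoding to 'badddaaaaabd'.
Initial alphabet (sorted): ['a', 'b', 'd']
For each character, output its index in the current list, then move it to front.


MTF encoding:
'b': index 1 in ['a', 'b', 'd'] -> ['b', 'a', 'd']
'a': index 1 in ['b', 'a', 'd'] -> ['a', 'b', 'd']
'd': index 2 in ['a', 'b', 'd'] -> ['d', 'a', 'b']
'd': index 0 in ['d', 'a', 'b'] -> ['d', 'a', 'b']
'd': index 0 in ['d', 'a', 'b'] -> ['d', 'a', 'b']
'a': index 1 in ['d', 'a', 'b'] -> ['a', 'd', 'b']
'a': index 0 in ['a', 'd', 'b'] -> ['a', 'd', 'b']
'a': index 0 in ['a', 'd', 'b'] -> ['a', 'd', 'b']
'a': index 0 in ['a', 'd', 'b'] -> ['a', 'd', 'b']
'a': index 0 in ['a', 'd', 'b'] -> ['a', 'd', 'b']
'b': index 2 in ['a', 'd', 'b'] -> ['b', 'a', 'd']
'd': index 2 in ['b', 'a', 'd'] -> ['d', 'b', 'a']


Output: [1, 1, 2, 0, 0, 1, 0, 0, 0, 0, 2, 2]


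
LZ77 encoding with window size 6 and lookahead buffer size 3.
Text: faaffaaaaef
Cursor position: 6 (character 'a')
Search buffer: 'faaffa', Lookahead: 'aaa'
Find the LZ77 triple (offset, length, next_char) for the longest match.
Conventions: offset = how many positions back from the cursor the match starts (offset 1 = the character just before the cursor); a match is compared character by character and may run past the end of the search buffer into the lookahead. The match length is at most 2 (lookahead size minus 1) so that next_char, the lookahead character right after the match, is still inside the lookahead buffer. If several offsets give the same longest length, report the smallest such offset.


Try each offset into the search buffer:
  offset=1 (pos 5, char 'a'): match length 2
  offset=2 (pos 4, char 'f'): match length 0
  offset=3 (pos 3, char 'f'): match length 0
  offset=4 (pos 2, char 'a'): match length 1
  offset=5 (pos 1, char 'a'): match length 2
  offset=6 (pos 0, char 'f'): match length 0
Longest match has length 2, found at offsets 1, 5; take the smallest, offset 1.
next_char = character at position 6 + 2 = 8 -> 'a'

Best match: offset=1, length=2 (matching 'aa' starting at position 5)
LZ77 triple: (1, 2, 'a')


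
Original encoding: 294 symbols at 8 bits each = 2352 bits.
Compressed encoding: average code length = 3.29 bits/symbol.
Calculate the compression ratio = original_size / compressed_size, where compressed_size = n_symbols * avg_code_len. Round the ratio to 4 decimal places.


original_size = n_symbols * orig_bits = 294 * 8 = 2352 bits
compressed_size = n_symbols * avg_code_len = 294 * 3.29 = 967.26 bits
ratio = original_size / compressed_size = 2352 / 967.26 = 2.4316

Compression ratio = 2.4316


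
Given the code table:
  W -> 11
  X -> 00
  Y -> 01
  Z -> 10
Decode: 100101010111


Decoding:
10 -> Z
01 -> Y
01 -> Y
01 -> Y
01 -> Y
11 -> W


Result: ZYYYYW


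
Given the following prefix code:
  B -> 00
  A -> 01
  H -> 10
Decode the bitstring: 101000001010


Decoding step by step:
Bits 10 -> H
Bits 10 -> H
Bits 00 -> B
Bits 00 -> B
Bits 10 -> H
Bits 10 -> H


Decoded message: HHBBHH


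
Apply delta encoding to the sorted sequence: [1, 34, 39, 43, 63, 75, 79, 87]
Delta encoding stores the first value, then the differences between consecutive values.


First value: 1
Deltas:
  34 - 1 = 33
  39 - 34 = 5
  43 - 39 = 4
  63 - 43 = 20
  75 - 63 = 12
  79 - 75 = 4
  87 - 79 = 8


Delta encoded: [1, 33, 5, 4, 20, 12, 4, 8]


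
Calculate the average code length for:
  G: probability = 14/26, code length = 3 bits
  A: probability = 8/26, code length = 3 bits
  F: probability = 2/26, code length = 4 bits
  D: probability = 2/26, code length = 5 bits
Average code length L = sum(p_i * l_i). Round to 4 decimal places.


Weighted contributions p_i * l_i:
  G: (14/26) * 3 = 42/26
  A: (8/26) * 3 = 24/26
  F: (2/26) * 4 = 8/26
  D: (2/26) * 5 = 10/26
Sum = (42 + 24 + 8 + 10)/26 = 84/26

L = 84/26 = 3.2308 bits/symbol


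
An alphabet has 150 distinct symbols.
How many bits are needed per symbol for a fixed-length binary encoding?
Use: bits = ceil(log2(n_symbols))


log2(150) = 7.2288
Bracket: 2^7 = 128 < 150 <= 2^8 = 256
So ceil(log2(150)) = 8

bits = ceil(log2(150)) = ceil(7.2288) = 8 bits


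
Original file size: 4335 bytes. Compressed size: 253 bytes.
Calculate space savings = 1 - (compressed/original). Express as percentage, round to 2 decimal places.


ratio = compressed/original = 253/4335 = 0.058362
savings = 1 - ratio = 1 - 0.058362 = 0.941638
as a percentage: 0.941638 * 100 = 94.16%

Space savings = 1 - 253/4335 = 94.16%


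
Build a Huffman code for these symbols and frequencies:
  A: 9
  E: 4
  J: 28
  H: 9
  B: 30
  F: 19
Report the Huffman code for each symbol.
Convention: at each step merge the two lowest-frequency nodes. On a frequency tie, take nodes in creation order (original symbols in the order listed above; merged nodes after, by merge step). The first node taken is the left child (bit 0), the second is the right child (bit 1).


Huffman tree construction:
Step 1: Merge E(4) + A(9) = 13
Step 2: Merge H(9) + (E+A)(13) = 22
Step 3: Merge F(19) + (H+(E+A))(22) = 41
Step 4: Merge J(28) + B(30) = 58
Step 5: Merge (F+(H+(E+A)))(41) + (J+B)(58) = 99
Read each symbol's code off the tree from the root (left child = 0, right child = 1).

Codes:
  A: 0111 (length 4)
  E: 0110 (length 4)
  J: 10 (length 2)
  H: 010 (length 3)
  B: 11 (length 2)
  F: 00 (length 2)
Average code length: 233/99 = 2.3535 bits/symbol


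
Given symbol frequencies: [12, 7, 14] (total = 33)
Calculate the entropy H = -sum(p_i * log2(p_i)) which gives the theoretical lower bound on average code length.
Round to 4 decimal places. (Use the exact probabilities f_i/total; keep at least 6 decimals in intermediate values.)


Per-symbol terms -p_i * log2(p_i) with p_i = f_i/33:
  p = 12/33 = 0.363636: log2(p) = -1.459432, -p*log2(p) = 0.530702
  p = 7/33 = 0.212121: log2(p) = -2.237039, -p*log2(p) = 0.474523
  p = 14/33 = 0.424242: log2(p) = -1.237039, -p*log2(p) = 0.524805
H = 0.530702 + 0.474523 + 0.524805 = 1.530030

H = 1.53 bits/symbol


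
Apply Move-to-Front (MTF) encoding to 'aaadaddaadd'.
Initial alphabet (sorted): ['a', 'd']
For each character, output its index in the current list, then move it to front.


MTF encoding:
'a': index 0 in ['a', 'd'] -> ['a', 'd']
'a': index 0 in ['a', 'd'] -> ['a', 'd']
'a': index 0 in ['a', 'd'] -> ['a', 'd']
'd': index 1 in ['a', 'd'] -> ['d', 'a']
'a': index 1 in ['d', 'a'] -> ['a', 'd']
'd': index 1 in ['a', 'd'] -> ['d', 'a']
'd': index 0 in ['d', 'a'] -> ['d', 'a']
'a': index 1 in ['d', 'a'] -> ['a', 'd']
'a': index 0 in ['a', 'd'] -> ['a', 'd']
'd': index 1 in ['a', 'd'] -> ['d', 'a']
'd': index 0 in ['d', 'a'] -> ['d', 'a']


Output: [0, 0, 0, 1, 1, 1, 0, 1, 0, 1, 0]


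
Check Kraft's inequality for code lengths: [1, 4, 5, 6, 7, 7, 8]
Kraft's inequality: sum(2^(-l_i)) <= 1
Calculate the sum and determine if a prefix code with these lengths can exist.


Sum = 2^(-1) + 2^(-4) + 2^(-5) + 2^(-6) + 2^(-7) + 2^(-7) + 2^(-8)
    = 0.5 + 0.0625 + 0.03125 + 0.015625 + 0.0078125 + 0.0078125 + 0.00390625
    = 161/256 = 0.62890625
Since 0.62890625 <= 1, Kraft's inequality IS satisfied.
A prefix code with these lengths CAN exist.

Kraft sum = 0.62890625. Satisfied.


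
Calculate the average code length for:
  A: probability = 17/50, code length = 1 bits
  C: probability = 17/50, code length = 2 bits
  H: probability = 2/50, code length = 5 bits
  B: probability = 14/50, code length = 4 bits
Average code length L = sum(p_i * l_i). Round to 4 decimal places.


Weighted contributions p_i * l_i:
  A: (17/50) * 1 = 17/50
  C: (17/50) * 2 = 34/50
  H: (2/50) * 5 = 10/50
  B: (14/50) * 4 = 56/50
Sum = (17 + 34 + 10 + 56)/50 = 117/50

L = 117/50 = 2.3400 bits/symbol


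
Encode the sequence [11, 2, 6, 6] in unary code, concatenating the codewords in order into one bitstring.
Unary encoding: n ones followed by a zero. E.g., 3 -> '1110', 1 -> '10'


Encode each number as n ones followed by a terminating 0:
  11 -> 111111111110 (12 bits)
  2 -> 110 (3 bits)
  6 -> 1111110 (7 bits)
  6 -> 1111110 (7 bits)
Total length = 12 + 3 + 7 + 7 = 29 bits.

Unary([11, 2, 6, 6]) = 11111111111011011111101111110 (29 bits)


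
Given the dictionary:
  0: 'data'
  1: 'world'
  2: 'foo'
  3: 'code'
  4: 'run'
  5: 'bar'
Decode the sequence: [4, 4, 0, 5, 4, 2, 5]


Look up each index in the dictionary:
  4 -> 'run'
  4 -> 'run'
  0 -> 'data'
  5 -> 'bar'
  4 -> 'run'
  2 -> 'foo'
  5 -> 'bar'

Decoded: "run run data bar run foo bar"


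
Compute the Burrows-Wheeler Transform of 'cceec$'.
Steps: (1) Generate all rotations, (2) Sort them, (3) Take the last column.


Rotations (sorted):
  0: $cceec -> last char: c
  1: c$ccee -> last char: e
  2: cceec$ -> last char: $
  3: ceec$c -> last char: c
  4: ec$cce -> last char: e
  5: eec$cc -> last char: c


BWT = ce$cec


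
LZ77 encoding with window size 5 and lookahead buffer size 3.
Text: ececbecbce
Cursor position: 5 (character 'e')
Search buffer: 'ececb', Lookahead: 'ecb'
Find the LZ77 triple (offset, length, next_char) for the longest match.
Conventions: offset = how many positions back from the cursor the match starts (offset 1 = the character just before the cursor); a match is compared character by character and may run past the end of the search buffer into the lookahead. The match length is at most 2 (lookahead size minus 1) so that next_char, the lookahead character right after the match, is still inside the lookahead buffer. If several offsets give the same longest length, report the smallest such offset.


Try each offset into the search buffer:
  offset=1 (pos 4, char 'b'): match length 0
  offset=2 (pos 3, char 'c'): match length 0
  offset=3 (pos 2, char 'e'): match length 2
  offset=4 (pos 1, char 'c'): match length 0
  offset=5 (pos 0, char 'e'): match length 2
Longest match has length 2, found at offsets 3, 5; take the smallest, offset 3.
next_char = character at position 5 + 2 = 7 -> 'b'

Best match: offset=3, length=2 (matching 'ec' starting at position 2)
LZ77 triple: (3, 2, 'b')


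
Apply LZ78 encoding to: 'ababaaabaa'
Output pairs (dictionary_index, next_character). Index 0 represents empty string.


LZ78 encoding steps:
Dictionary: {0: ''}
Step 1: w='' (idx 0), next='a' -> output (0, 'a'), add 'a' as idx 1
Step 2: w='' (idx 0), next='b' -> output (0, 'b'), add 'b' as idx 2
Step 3: w='a' (idx 1), next='b' -> output (1, 'b'), add 'ab' as idx 3
Step 4: w='a' (idx 1), next='a' -> output (1, 'a'), add 'aa' as idx 4
Step 5: w='ab' (idx 3), next='a' -> output (3, 'a'), add 'aba' as idx 5
Step 6: w='a' (idx 1), end of input -> output (1, '')


Encoded: [(0, 'a'), (0, 'b'), (1, 'b'), (1, 'a'), (3, 'a'), (1, '')]


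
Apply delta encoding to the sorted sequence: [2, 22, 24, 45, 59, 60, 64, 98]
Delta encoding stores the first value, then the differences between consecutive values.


First value: 2
Deltas:
  22 - 2 = 20
  24 - 22 = 2
  45 - 24 = 21
  59 - 45 = 14
  60 - 59 = 1
  64 - 60 = 4
  98 - 64 = 34


Delta encoded: [2, 20, 2, 21, 14, 1, 4, 34]


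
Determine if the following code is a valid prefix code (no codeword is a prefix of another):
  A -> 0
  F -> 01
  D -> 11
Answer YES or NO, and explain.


Checking each pair (does one codeword prefix another?):
  A='0' vs F='01': prefix -- VIOLATION

NO -- this is NOT a valid prefix code. A (0) is a prefix of F (01).


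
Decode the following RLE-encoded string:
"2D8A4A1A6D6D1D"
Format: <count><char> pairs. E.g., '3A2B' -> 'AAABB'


Expanding each <count><char> pair:
  2D -> 'DD'
  8A -> 'AAAAAAAA'
  4A -> 'AAAA'
  1A -> 'A'
  6D -> 'DDDDDD'
  6D -> 'DDDDDD'
  1D -> 'D'

Decoded = DDAAAAAAAAAAAAADDDDDDDDDDDDD


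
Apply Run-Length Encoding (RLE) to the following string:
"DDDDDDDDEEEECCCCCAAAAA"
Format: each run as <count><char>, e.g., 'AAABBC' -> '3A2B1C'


Scanning runs left to right:
  i=0: run of 'D' x 8 -> '8D'
  i=8: run of 'E' x 4 -> '4E'
  i=12: run of 'C' x 5 -> '5C'
  i=17: run of 'A' x 5 -> '5A'

RLE = 8D4E5C5A


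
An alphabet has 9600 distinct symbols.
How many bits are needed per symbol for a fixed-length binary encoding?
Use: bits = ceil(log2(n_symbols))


log2(9600) = 13.2288
Bracket: 2^13 = 8192 < 9600 <= 2^14 = 16384
So ceil(log2(9600)) = 14

bits = ceil(log2(9600)) = ceil(13.2288) = 14 bits


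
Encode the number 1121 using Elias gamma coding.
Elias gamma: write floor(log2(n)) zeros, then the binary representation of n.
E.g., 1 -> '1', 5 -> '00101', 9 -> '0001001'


num_bits = floor(log2(1121)) + 1 = 11
leading_zeros = num_bits - 1 = 10
binary(1121) = 10001100001

Elias gamma(1121) = '0000000000' + '10001100001' = 000000000010001100001 (21 bits)


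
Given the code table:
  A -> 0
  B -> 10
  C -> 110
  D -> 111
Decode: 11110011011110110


Decoding:
111 -> D
10 -> B
0 -> A
110 -> C
111 -> D
10 -> B
110 -> C


Result: DBACDBC


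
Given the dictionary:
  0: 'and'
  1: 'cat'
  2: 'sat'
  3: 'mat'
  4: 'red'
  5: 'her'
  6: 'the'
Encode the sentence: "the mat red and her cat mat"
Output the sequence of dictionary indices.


Look up each word in the dictionary:
  'the' -> 6
  'mat' -> 3
  'red' -> 4
  'and' -> 0
  'her' -> 5
  'cat' -> 1
  'mat' -> 3

Encoded: [6, 3, 4, 0, 5, 1, 3]


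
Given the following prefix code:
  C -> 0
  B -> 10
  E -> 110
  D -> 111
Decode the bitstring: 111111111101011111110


Decoding step by step:
Bits 111 -> D
Bits 111 -> D
Bits 111 -> D
Bits 10 -> B
Bits 10 -> B
Bits 111 -> D
Bits 111 -> D
Bits 10 -> B


Decoded message: DDDBBDDB


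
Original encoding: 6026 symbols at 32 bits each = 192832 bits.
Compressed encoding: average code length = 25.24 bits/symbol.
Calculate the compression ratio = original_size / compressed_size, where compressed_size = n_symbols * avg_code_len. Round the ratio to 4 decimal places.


original_size = n_symbols * orig_bits = 6026 * 32 = 192832 bits
compressed_size = n_symbols * avg_code_len = 6026 * 25.24 = 152096.24 bits
ratio = original_size / compressed_size = 192832 / 152096.24 = 1.2678

Compression ratio = 1.2678


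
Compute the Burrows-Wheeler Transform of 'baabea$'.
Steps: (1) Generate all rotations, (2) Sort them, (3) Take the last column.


Rotations (sorted):
  0: $baabea -> last char: a
  1: a$baabe -> last char: e
  2: aabea$b -> last char: b
  3: abea$ba -> last char: a
  4: baabea$ -> last char: $
  5: bea$baa -> last char: a
  6: ea$baab -> last char: b


BWT = aeba$ab


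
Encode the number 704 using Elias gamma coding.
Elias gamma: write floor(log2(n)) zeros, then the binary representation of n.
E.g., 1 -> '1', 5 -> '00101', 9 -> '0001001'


num_bits = floor(log2(704)) + 1 = 10
leading_zeros = num_bits - 1 = 9
binary(704) = 1011000000

Elias gamma(704) = '000000000' + '1011000000' = 0000000001011000000 (19 bits)


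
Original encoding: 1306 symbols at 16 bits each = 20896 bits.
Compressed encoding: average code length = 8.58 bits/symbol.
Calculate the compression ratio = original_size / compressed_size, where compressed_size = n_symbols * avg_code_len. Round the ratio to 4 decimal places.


original_size = n_symbols * orig_bits = 1306 * 16 = 20896 bits
compressed_size = n_symbols * avg_code_len = 1306 * 8.58 = 11205.48 bits
ratio = original_size / compressed_size = 20896 / 11205.48 = 1.8648

Compression ratio = 1.8648


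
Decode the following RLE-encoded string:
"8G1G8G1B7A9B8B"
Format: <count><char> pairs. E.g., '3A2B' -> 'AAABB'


Expanding each <count><char> pair:
  8G -> 'GGGGGGGG'
  1G -> 'G'
  8G -> 'GGGGGGGG'
  1B -> 'B'
  7A -> 'AAAAAAA'
  9B -> 'BBBBBBBBB'
  8B -> 'BBBBBBBB'

Decoded = GGGGGGGGGGGGGGGGGBAAAAAAABBBBBBBBBBBBBBBBB


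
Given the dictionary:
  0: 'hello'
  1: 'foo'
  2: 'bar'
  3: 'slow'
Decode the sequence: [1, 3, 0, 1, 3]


Look up each index in the dictionary:
  1 -> 'foo'
  3 -> 'slow'
  0 -> 'hello'
  1 -> 'foo'
  3 -> 'slow'

Decoded: "foo slow hello foo slow"


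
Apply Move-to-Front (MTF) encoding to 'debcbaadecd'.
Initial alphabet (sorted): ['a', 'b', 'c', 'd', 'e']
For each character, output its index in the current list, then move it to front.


MTF encoding:
'd': index 3 in ['a', 'b', 'c', 'd', 'e'] -> ['d', 'a', 'b', 'c', 'e']
'e': index 4 in ['d', 'a', 'b', 'c', 'e'] -> ['e', 'd', 'a', 'b', 'c']
'b': index 3 in ['e', 'd', 'a', 'b', 'c'] -> ['b', 'e', 'd', 'a', 'c']
'c': index 4 in ['b', 'e', 'd', 'a', 'c'] -> ['c', 'b', 'e', 'd', 'a']
'b': index 1 in ['c', 'b', 'e', 'd', 'a'] -> ['b', 'c', 'e', 'd', 'a']
'a': index 4 in ['b', 'c', 'e', 'd', 'a'] -> ['a', 'b', 'c', 'e', 'd']
'a': index 0 in ['a', 'b', 'c', 'e', 'd'] -> ['a', 'b', 'c', 'e', 'd']
'd': index 4 in ['a', 'b', 'c', 'e', 'd'] -> ['d', 'a', 'b', 'c', 'e']
'e': index 4 in ['d', 'a', 'b', 'c', 'e'] -> ['e', 'd', 'a', 'b', 'c']
'c': index 4 in ['e', 'd', 'a', 'b', 'c'] -> ['c', 'e', 'd', 'a', 'b']
'd': index 2 in ['c', 'e', 'd', 'a', 'b'] -> ['d', 'c', 'e', 'a', 'b']


Output: [3, 4, 3, 4, 1, 4, 0, 4, 4, 4, 2]
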